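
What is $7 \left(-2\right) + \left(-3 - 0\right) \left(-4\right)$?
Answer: $-2$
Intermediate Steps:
$7 \left(-2\right) + \left(-3 - 0\right) \left(-4\right) = -14 + \left(-3 + 0\right) \left(-4\right) = -14 - -12 = -14 + 12 = -2$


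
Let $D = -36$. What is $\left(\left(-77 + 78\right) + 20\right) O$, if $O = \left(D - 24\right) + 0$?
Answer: $-1260$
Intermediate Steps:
$O = -60$ ($O = \left(-36 - 24\right) + 0 = -60 + 0 = -60$)
$\left(\left(-77 + 78\right) + 20\right) O = \left(\left(-77 + 78\right) + 20\right) \left(-60\right) = \left(1 + 20\right) \left(-60\right) = 21 \left(-60\right) = -1260$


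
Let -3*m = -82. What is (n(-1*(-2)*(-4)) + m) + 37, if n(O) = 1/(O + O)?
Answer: 3085/48 ≈ 64.271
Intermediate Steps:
m = 82/3 (m = -⅓*(-82) = 82/3 ≈ 27.333)
n(O) = 1/(2*O)
(n(-1*(-2)*(-4)) + m) + 37 = (1/(2*((-1*(-2)*(-4)))) + 82/3) + 37 = (1/(2*((2*(-4)))) + 82/3) + 37 = ((½)/(-8) + 82/3) + 37 = ((½)*(-⅛) + 82/3) + 37 = (-1/16 + 82/3) + 37 = 1309/48 + 37 = 3085/48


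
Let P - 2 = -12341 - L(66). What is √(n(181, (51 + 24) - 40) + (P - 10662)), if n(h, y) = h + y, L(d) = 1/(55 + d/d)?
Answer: I*√17863454/28 ≈ 150.95*I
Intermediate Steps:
L(d) = 1/56 (L(d) = 1/(55 + 1) = 1/56)
P = -690985/56 (P = 2 + (-12341 - 1*1/56) = 2 + (-12341 - 1/56) = 2 - 691097/56 = -690985/56 ≈ -12339.)
√(n(181, (51 + 24) - 40) + (P - 10662)) = √((181 + ((51 + 24) - 40)) + (-690985/56 - 10662)) = √((181 + (75 - 40)) - 1288057/56) = √((181 + 35) - 1288057/56) = √(216 - 1288057/56) = √(-1275961/56) = I*√17863454/28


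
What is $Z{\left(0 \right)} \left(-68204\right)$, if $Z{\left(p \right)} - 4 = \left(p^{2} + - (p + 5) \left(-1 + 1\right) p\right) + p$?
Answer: $-272816$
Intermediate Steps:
$Z{\left(p \right)} = 4 + p + p^{2}$ ($Z{\left(p \right)} = 4 + \left(\left(p^{2} + - (p + 5) \left(-1 + 1\right) p\right) + p\right) = 4 + \left(\left(p^{2} + - (5 + p) 0 p\right) + p\right) = 4 + \left(\left(p^{2} + \left(-5 - p\right) 0 p\right) + p\right) = 4 + \left(\left(p^{2} + 0 p\right) + p\right) = 4 + \left(\left(p^{2} + 0\right) + p\right) = 4 + \left(p^{2} + p\right) = 4 + \left(p + p^{2}\right) = 4 + p + p^{2}$)
$Z{\left(0 \right)} \left(-68204\right) = \left(4 + 0 + 0^{2}\right) \left(-68204\right) = \left(4 + 0 + 0\right) \left(-68204\right) = 4 \left(-68204\right) = -272816$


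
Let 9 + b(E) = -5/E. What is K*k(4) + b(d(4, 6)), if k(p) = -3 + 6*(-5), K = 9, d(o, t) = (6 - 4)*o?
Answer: -2453/8 ≈ -306.63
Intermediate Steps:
d(o, t) = 2*o
k(p) = -33 (k(p) = -3 - 30 = -33)
b(E) = -9 - 5/E
K*k(4) + b(d(4, 6)) = 9*(-33) + (-9 - 5/(2*4)) = -297 + (-9 - 5/8) = -297 - 77/8 = -2453/8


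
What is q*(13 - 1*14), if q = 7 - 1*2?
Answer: -5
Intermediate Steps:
q = 5 (q = 7 - 2 = 5)
q*(13 - 1*14) = 5*(13 - 1*14) = 5*(13 - 14) = 5*(-1) = -5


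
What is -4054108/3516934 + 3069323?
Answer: 5397301180787/1758467 ≈ 3.0693e+6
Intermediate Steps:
-4054108/3516934 + 3069323 = -4054108*1/3516934 + 3069323 = -2027054/1758467 + 3069323 = 5397301180787/1758467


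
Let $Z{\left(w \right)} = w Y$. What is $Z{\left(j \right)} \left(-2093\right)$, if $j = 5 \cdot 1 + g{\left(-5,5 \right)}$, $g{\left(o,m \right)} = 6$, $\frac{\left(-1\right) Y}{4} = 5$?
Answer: $460460$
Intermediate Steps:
$Y = -20$ ($Y = \left(-4\right) 5 = -20$)
$j = 11$ ($j = 5 \cdot 1 + 6 = 5 + 6 = 11$)
$Z{\left(w \right)} = - 20 w$ ($Z{\left(w \right)} = w \left(-20\right) = - 20 w$)
$Z{\left(j \right)} \left(-2093\right) = \left(-20\right) 11 \left(-2093\right) = \left(-220\right) \left(-2093\right) = 460460$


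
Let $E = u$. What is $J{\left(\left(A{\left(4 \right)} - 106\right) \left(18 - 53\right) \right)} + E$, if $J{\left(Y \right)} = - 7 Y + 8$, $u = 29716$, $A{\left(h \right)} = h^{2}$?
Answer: $7674$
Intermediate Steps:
$E = 29716$
$J{\left(Y \right)} = 8 - 7 Y$
$J{\left(\left(A{\left(4 \right)} - 106\right) \left(18 - 53\right) \right)} + E = \left(8 - 7 \left(4^{2} - 106\right) \left(18 - 53\right)\right) + 29716 = \left(8 - 7 \left(16 - 106\right) \left(-35\right)\right) + 29716 = \left(8 - 7 \left(\left(-90\right) \left(-35\right)\right)\right) + 29716 = \left(8 - 22050\right) + 29716 = -22042 + 29716 = 7674$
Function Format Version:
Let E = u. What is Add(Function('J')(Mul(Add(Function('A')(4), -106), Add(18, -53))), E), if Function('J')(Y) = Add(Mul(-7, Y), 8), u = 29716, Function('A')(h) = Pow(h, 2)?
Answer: 7674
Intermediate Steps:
E = 29716
Function('J')(Y) = Add(8, Mul(-7, Y))
Add(Function('J')(Mul(Add(Function('A')(4), -106), Add(18, -53))), E) = Add(Add(8, Mul(-7, Mul(Add(Pow(4, 2), -106), Add(18, -53)))), 29716) = Add(Add(8, Mul(-7, Mul(Add(16, -106), -35))), 29716) = Add(Add(8, Mul(-7, Mul(-90, -35))), 29716) = Add(Add(8, Mul(-7, 3150)), 29716) = Add(Add(8, -22050), 29716) = Add(-22042, 29716) = 7674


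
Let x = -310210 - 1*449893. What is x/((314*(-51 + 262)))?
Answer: -760103/66254 ≈ -11.473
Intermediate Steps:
x = -760103 (x = -310210 - 449893 = -760103)
x/((314*(-51 + 262))) = -760103*1/(314*(-51 + 262)) = -760103/(314*211) = -760103/66254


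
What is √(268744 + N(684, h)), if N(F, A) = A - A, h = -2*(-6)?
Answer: 2*√67186 ≈ 518.41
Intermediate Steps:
h = 12
N(F, A) = 0
√(268744 + N(684, h)) = √(268744 + 0) = √268744 = 2*√67186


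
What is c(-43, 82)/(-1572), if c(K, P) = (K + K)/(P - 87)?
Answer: -43/3930 ≈ -0.010941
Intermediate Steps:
c(K, P) = 2*K/(-87 + P) (c(K, P) = (2*K)/(-87 + P) = 2*K/(-87 + P))
c(-43, 82)/(-1572) = (2*(-43)/(-87 + 82))/(-1572) = (2*(-43)/(-5))*(-1/1572) = (2*(-43)*(-1/5))*(-1/1572) = (86/5)*(-1/1572) = -43/3930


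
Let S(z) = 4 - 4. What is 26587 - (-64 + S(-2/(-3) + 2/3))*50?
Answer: 29787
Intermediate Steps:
S(z) = 0
26587 - (-64 + S(-2/(-3) + 2/3))*50 = 26587 - (-64 + 0)*50 = 26587 - (-64)*50 = 26587 - 1*(-3200) = 26587 + 3200 = 29787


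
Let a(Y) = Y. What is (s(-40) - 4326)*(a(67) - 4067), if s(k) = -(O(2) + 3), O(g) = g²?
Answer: 17332000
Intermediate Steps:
s(k) = -7 (s(k) = -(2² + 3) = -(4 + 3) = -1*7 = -7)
(s(-40) - 4326)*(a(67) - 4067) = (-7 - 4326)*(67 - 4067) = -4333*(-4000) = 17332000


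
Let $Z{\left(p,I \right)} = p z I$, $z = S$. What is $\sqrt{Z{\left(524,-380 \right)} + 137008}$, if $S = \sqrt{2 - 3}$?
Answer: $4 \sqrt{8563 - 12445 i} \approx 435.15 - 228.79 i$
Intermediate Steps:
$S = i$ ($S = \sqrt{-1} = i \approx 1.0 i$)
$z = i \approx 1.0 i$
$Z{\left(p,I \right)} = i I p$ ($Z{\left(p,I \right)} = p i I = i p I = i I p$)
$\sqrt{Z{\left(524,-380 \right)} + 137008} = \sqrt{i \left(-380\right) 524 + 137008} = \sqrt{- 199120 i + 137008} = \sqrt{137008 - 199120 i}$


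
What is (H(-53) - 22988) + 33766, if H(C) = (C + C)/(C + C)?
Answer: 10779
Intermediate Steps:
H(C) = 1 (H(C) = (2*C)/((2*C)) = (2*C)*(1/(2*C)) = 1)
(H(-53) - 22988) + 33766 = (1 - 22988) + 33766 = -22987 + 33766 = 10779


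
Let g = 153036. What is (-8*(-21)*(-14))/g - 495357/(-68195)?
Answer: 6303921601/869690835 ≈ 7.2485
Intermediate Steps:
(-8*(-21)*(-14))/g - 495357/(-68195) = (-8*(-21)*(-14))/153036 - 495357/(-68195) = (168*(-14))*(1/153036) - 495357*(-1/68195) = -2352*1/153036 + 495357/68195 = -196/12753 + 495357/68195 = 6303921601/869690835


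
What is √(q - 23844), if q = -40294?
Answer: I*√64138 ≈ 253.25*I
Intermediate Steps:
√(q - 23844) = √(-40294 - 23844) = √(-64138) = I*√64138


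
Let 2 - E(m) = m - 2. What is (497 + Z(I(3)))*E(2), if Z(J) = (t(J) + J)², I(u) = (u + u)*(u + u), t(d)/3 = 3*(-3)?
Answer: 1156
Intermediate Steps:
t(d) = -27 (t(d) = 3*(3*(-3)) = 3*(-9) = -27)
I(u) = 4*u² (I(u) = (2*u)*(2*u) = 4*u²)
E(m) = 4 - m (E(m) = 2 - (m - 2) = 2 - (-2 + m) = 2 + (2 - m) = 4 - m)
Z(J) = (-27 + J)²
(497 + Z(I(3)))*E(2) = (497 + (-27 + 4*3²)²)*(4 - 1*2) = (497 + (-27 + 4*9)²)*(4 - 2) = (497 + (-27 + 36)²)*2 = (497 + 9²)*2 = (497 + 81)*2 = 578*2 = 1156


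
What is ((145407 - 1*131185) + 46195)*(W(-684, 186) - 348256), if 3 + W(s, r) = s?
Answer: -21082089231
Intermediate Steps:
W(s, r) = -3 + s
((145407 - 1*131185) + 46195)*(W(-684, 186) - 348256) = ((145407 - 1*131185) + 46195)*((-3 - 684) - 348256) = ((145407 - 131185) + 46195)*(-687 - 348256) = (14222 + 46195)*(-348943) = 60417*(-348943) = -21082089231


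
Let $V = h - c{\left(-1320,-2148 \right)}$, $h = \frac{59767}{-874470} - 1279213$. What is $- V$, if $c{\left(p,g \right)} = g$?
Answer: $\frac{1116755090317}{874470} \approx 1.2771 \cdot 10^{6}$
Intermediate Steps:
$h = - \frac{1118633451877}{874470}$ ($h = 59767 \left(- \frac{1}{874470}\right) - 1279213 = - \frac{59767}{874470} - 1279213 = - \frac{1118633451877}{874470} \approx -1.2792 \cdot 10^{6}$)
$V = - \frac{1116755090317}{874470}$ ($V = - \frac{1118633451877}{874470} - -2148 = - \frac{1118633451877}{874470} + 2148 = - \frac{1116755090317}{874470} \approx -1.2771 \cdot 10^{6}$)
$- V = \left(-1\right) \left(- \frac{1116755090317}{874470}\right) = \frac{1116755090317}{874470}$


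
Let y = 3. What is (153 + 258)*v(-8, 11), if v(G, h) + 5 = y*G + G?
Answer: -15207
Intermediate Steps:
v(G, h) = -5 + 4*G (v(G, h) = -5 + (3*G + G) = -5 + 4*G)
(153 + 258)*v(-8, 11) = (153 + 258)*(-5 + 4*(-8)) = 411*(-5 - 32) = 411*(-37) = -15207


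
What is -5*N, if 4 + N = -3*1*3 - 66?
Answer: 395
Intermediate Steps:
N = -79 (N = -4 + (-3*1*3 - 66) = -4 + (-3*3 - 66) = -4 + (-9 - 66) = -4 - 75 = -79)
-5*N = -5*(-79) = 395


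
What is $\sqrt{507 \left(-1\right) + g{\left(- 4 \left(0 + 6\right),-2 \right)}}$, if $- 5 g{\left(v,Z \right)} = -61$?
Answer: $\frac{i \sqrt{12370}}{5} \approx 22.244 i$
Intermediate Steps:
$g{\left(v,Z \right)} = \frac{61}{5}$ ($g{\left(v,Z \right)} = \left(- \frac{1}{5}\right) \left(-61\right) = \frac{61}{5}$)
$\sqrt{507 \left(-1\right) + g{\left(- 4 \left(0 + 6\right),-2 \right)}} = \sqrt{507 \left(-1\right) + \frac{61}{5}} = \sqrt{-507 + \frac{61}{5}} = \sqrt{- \frac{2474}{5}} = \frac{i \sqrt{12370}}{5}$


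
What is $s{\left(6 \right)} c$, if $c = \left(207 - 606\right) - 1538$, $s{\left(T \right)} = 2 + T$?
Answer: $-15496$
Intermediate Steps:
$c = -1937$ ($c = -399 - 1538 = -1937$)
$s{\left(6 \right)} c = \left(2 + 6\right) \left(-1937\right) = 8 \left(-1937\right) = -15496$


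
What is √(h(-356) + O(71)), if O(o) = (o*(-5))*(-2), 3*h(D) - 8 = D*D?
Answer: √42958 ≈ 207.26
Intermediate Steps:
h(D) = 8/3 + D²/3 (h(D) = 8/3 + (D*D)/3 = 8/3 + D²/3)
O(o) = 10*o (O(o) = -5*o*(-2) = 10*o)
√(h(-356) + O(71)) = √((8/3 + (⅓)*(-356)²) + 10*71) = √((8/3 + (⅓)*126736) + 710) = √((8/3 + 126736/3) + 710) = √(42248 + 710) = √42958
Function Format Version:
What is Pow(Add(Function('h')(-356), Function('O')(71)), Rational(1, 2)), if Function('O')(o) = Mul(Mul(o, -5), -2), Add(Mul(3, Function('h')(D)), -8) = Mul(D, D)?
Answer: Pow(42958, Rational(1, 2)) ≈ 207.26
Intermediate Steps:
Function('h')(D) = Add(Rational(8, 3), Mul(Rational(1, 3), Pow(D, 2))) (Function('h')(D) = Add(Rational(8, 3), Mul(Rational(1, 3), Mul(D, D))) = Add(Rational(8, 3), Mul(Rational(1, 3), Pow(D, 2))))
Function('O')(o) = Mul(10, o) (Function('O')(o) = Mul(Mul(-5, o), -2) = Mul(10, o))
Pow(Add(Function('h')(-356), Function('O')(71)), Rational(1, 2)) = Pow(Add(Add(Rational(8, 3), Mul(Rational(1, 3), Pow(-356, 2))), Mul(10, 71)), Rational(1, 2)) = Pow(Add(Add(Rational(8, 3), Mul(Rational(1, 3), 126736)), 710), Rational(1, 2)) = Pow(Add(Add(Rational(8, 3), Rational(126736, 3)), 710), Rational(1, 2)) = Pow(Add(42248, 710), Rational(1, 2)) = Pow(42958, Rational(1, 2))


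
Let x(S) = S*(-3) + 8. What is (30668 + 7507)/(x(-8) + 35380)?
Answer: 12725/11804 ≈ 1.0780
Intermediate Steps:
x(S) = 8 - 3*S (x(S) = -3*S + 8 = 8 - 3*S)
(30668 + 7507)/(x(-8) + 35380) = (30668 + 7507)/((8 - 3*(-8)) + 35380) = 38175/((8 + 24) + 35380) = 38175/(32 + 35380) = 38175/35412 = 38175*(1/35412) = 12725/11804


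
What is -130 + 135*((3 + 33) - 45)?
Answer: -1345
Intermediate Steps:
-130 + 135*((3 + 33) - 45) = -130 + 135*(36 - 45) = -130 + 135*(-9) = -130 - 1215 = -1345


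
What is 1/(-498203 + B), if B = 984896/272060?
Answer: -68015/33885030821 ≈ -2.0072e-6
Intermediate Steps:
B = 246224/68015 (B = 984896*(1/272060) = 246224/68015 ≈ 3.6201)
1/(-498203 + B) = 1/(-498203 + 246224/68015) = 1/(-33885030821/68015) = -68015/33885030821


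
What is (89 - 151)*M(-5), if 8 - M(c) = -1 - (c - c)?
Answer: -558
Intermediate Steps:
M(c) = 9 (M(c) = 8 - (-1 - (c - c)) = 8 - (-1 - 1*0) = 8 - (-1 + 0) = 8 - 1*(-1) = 8 + 1 = 9)
(89 - 151)*M(-5) = (89 - 151)*9 = -62*9 = -558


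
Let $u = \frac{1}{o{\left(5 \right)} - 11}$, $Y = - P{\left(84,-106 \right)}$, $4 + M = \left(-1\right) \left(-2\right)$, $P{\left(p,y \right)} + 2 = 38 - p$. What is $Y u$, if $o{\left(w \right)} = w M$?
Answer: $- \frac{16}{7} \approx -2.2857$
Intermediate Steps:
$P{\left(p,y \right)} = 36 - p$ ($P{\left(p,y \right)} = -2 - \left(-38 + p\right) = 36 - p$)
$M = -2$ ($M = -4 - -2 = -4 + 2 = -2$)
$Y = 48$ ($Y = - (36 - 84) = \left(-1\right) \left(-48\right) = 48$)
$o{\left(w \right)} = - 2 w$ ($o{\left(w \right)} = w \left(-2\right) = - 2 w$)
$u = - \frac{1}{21}$ ($u = \frac{1}{\left(-2\right) 5 - 11} = \frac{1}{-10 - 11} = \frac{1}{-21} = - \frac{1}{21} \approx -0.047619$)
$Y u = 48 \left(- \frac{1}{21}\right) = - \frac{16}{7}$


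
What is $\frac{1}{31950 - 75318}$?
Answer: $- \frac{1}{43368} \approx -2.3058 \cdot 10^{-5}$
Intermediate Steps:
$\frac{1}{31950 - 75318} = \frac{1}{-43368} = - \frac{1}{43368}$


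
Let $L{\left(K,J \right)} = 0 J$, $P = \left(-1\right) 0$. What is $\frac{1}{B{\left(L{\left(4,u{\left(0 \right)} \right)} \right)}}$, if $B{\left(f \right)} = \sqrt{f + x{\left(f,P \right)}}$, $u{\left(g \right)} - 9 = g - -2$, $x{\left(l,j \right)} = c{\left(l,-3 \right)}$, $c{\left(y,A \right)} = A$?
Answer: $- \frac{i \sqrt{3}}{3} \approx - 0.57735 i$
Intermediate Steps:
$P = 0$
$x{\left(l,j \right)} = -3$
$u{\left(g \right)} = 11 + g$ ($u{\left(g \right)} = 9 + \left(g - -2\right) = 9 + \left(g + 2\right) = 9 + \left(2 + g\right) = 11 + g$)
$L{\left(K,J \right)} = 0$
$B{\left(f \right)} = \sqrt{-3 + f}$ ($B{\left(f \right)} = \sqrt{f - 3} = \sqrt{-3 + f}$)
$\frac{1}{B{\left(L{\left(4,u{\left(0 \right)} \right)} \right)}} = \frac{1}{\sqrt{-3 + 0}} = \frac{1}{\sqrt{-3}} = \frac{1}{i \sqrt{3}} = - \frac{i \sqrt{3}}{3}$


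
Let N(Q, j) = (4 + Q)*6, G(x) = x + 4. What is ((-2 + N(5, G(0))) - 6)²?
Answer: 2116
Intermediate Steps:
G(x) = 4 + x
N(Q, j) = 24 + 6*Q
((-2 + N(5, G(0))) - 6)² = ((-2 + (24 + 6*5)) - 6)² = ((-2 + (24 + 30)) - 6)² = ((-2 + 54) - 6)² = (52 - 6)² = 46² = 2116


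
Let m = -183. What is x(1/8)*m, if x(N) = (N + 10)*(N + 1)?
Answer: -133407/64 ≈ -2084.5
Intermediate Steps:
x(N) = (1 + N)*(10 + N) (x(N) = (10 + N)*(1 + N) = (1 + N)*(10 + N))
x(1/8)*m = (10 + (1/8)² + 11/8)*(-183) = (10 + (⅛)² + 11*(⅛))*(-183) = (10 + 1/64 + 11/8)*(-183) = (729/64)*(-183) = -133407/64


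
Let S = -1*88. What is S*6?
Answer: -528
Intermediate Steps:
S = -88
S*6 = -88*6 = -528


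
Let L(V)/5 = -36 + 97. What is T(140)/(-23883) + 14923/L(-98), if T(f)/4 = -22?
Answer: 356432849/7284315 ≈ 48.932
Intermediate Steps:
L(V) = 305 (L(V) = 5*(-36 + 97) = 5*61 = 305)
T(f) = -88 (T(f) = 4*(-22) = -88)
T(140)/(-23883) + 14923/L(-98) = -88/(-23883) + 14923/305 = -88*(-1/23883) + 14923*(1/305) = 88/23883 + 14923/305 = 356432849/7284315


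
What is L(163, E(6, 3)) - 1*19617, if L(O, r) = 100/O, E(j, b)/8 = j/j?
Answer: -3197471/163 ≈ -19616.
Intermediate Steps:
E(j, b) = 8 (E(j, b) = 8*(j/j) = 8*1 = 8)
L(163, E(6, 3)) - 1*19617 = 100/163 - 1*19617 = 100*(1/163) - 19617 = 100/163 - 19617 = -3197471/163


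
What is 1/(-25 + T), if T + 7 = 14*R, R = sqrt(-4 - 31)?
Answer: -8/1971 - 7*I*sqrt(35)/3942 ≈ -0.0040589 - 0.010505*I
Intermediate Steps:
R = I*sqrt(35) (R = sqrt(-35) = I*sqrt(35) ≈ 5.9161*I)
T = -7 + 14*I*sqrt(35) (T = -7 + 14*(I*sqrt(35)) = -7 + 14*I*sqrt(35) ≈ -7.0 + 82.825*I)
1/(-25 + T) = 1/(-25 + (-7 + 14*I*sqrt(35))) = 1/(-32 + 14*I*sqrt(35))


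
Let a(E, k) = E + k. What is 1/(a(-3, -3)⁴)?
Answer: 1/1296 ≈ 0.00077160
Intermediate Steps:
1/(a(-3, -3)⁴) = 1/((-3 - 3)⁴) = 1/((-6)⁴) = 1/1296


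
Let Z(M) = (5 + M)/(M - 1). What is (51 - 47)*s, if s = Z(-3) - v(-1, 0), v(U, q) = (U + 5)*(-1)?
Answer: 14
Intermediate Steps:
v(U, q) = -5 - U (v(U, q) = (5 + U)*(-1) = -5 - U)
Z(M) = (5 + M)/(-1 + M)
s = 7/2 (s = (5 - 3)/(-1 - 3) - (-5 - 1*(-1)) = 2/(-4) - (-5 + 1) = -¼*2 - 1*(-4) = -½ + 4 = 7/2 ≈ 3.5000)
(51 - 47)*s = (51 - 47)*(7/2) = 4*(7/2) = 14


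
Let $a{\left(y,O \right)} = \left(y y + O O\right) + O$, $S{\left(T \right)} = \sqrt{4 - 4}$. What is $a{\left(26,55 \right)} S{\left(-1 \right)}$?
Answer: $0$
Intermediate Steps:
$S{\left(T \right)} = 0$ ($S{\left(T \right)} = \sqrt{0} = 0$)
$a{\left(y,O \right)} = O + O^{2} + y^{2}$ ($a{\left(y,O \right)} = \left(y^{2} + O^{2}\right) + O = \left(O^{2} + y^{2}\right) + O = O + O^{2} + y^{2}$)
$a{\left(26,55 \right)} S{\left(-1 \right)} = \left(55 + 55^{2} + 26^{2}\right) 0 = \left(55 + 3025 + 676\right) 0 = 3756 \cdot 0 = 0$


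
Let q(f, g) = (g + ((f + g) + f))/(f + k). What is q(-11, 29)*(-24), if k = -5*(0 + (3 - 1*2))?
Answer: 54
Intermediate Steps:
k = -5 (k = -5*(0 + (3 - 2)) = -5*(0 + 1) = -5*1 = -5)
q(f, g) = (2*f + 2*g)/(-5 + f) (q(f, g) = (g + ((f + g) + f))/(f - 5) = (g + (g + 2*f))/(-5 + f) = (2*f + 2*g)/(-5 + f))
q(-11, 29)*(-24) = (2*(-11 + 29)/(-5 - 11))*(-24) = (2*18/(-16))*(-24) = (2*(-1/16)*18)*(-24) = -9/4*(-24) = 54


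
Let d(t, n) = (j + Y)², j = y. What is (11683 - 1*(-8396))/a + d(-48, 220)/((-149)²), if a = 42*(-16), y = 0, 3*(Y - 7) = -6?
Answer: -148585693/4973024 ≈ -29.878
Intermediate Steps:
Y = 5 (Y = 7 + (⅓)*(-6) = 7 - 2 = 5)
j = 0
a = -672
d(t, n) = 25 (d(t, n) = (0 + 5)² = 5² = 25)
(11683 - 1*(-8396))/a + d(-48, 220)/((-149)²) = (11683 - 1*(-8396))/(-672) + 25/((-149)²) = (11683 + 8396)*(-1/672) + 25/22201 = 20079*(-1/672) + 25*(1/22201) = -6693/224 + 25/22201 = -148585693/4973024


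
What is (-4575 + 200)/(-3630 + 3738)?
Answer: -4375/108 ≈ -40.509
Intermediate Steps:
(-4575 + 200)/(-3630 + 3738) = -4375/108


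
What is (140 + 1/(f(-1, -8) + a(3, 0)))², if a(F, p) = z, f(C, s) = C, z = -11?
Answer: 2819041/144 ≈ 19577.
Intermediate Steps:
a(F, p) = -11
(140 + 1/(f(-1, -8) + a(3, 0)))² = (140 + 1/(-1 - 11))² = (140 + 1/(-12))² = (140 - 1/12)² = (1679/12)² = 2819041/144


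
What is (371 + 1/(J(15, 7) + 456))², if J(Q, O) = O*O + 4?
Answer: 35660545600/259081 ≈ 1.3764e+5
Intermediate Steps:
J(Q, O) = 4 + O² (J(Q, O) = O² + 4 = 4 + O²)
(371 + 1/(J(15, 7) + 456))² = (371 + 1/((4 + 7²) + 456))² = (371 + 1/((4 + 49) + 456))² = (371 + 1/(53 + 456))² = (371 + 1/509)² = (188840/509)² = 35660545600/259081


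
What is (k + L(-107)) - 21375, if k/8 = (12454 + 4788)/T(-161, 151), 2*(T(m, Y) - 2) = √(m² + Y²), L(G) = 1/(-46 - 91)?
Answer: -71390329656/3336361 + 137936*√48722/24353 ≈ -20147.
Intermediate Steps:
L(G) = -1/137 (L(G) = 1/(-137) = -1/137)
T(m, Y) = 2 + √(Y² + m²)/2 (T(m, Y) = 2 + √(m² + Y²)/2 = 2 + √(Y² + m²)/2)
k = 137936/(2 + √48722/2) (k = 8*((12454 + 4788)/(2 + √(151² + (-161)²)/2)) = 8*(17242/(2 + √(22801 + 25921)/2)) = 8*(17242/(2 + √48722/2)) = 137936/(2 + √48722/2) ≈ 1227.6)
(k + L(-107)) - 21375 = ((-551744/24353 + 137936*√48722/24353) - 1/137) - 21375 = (-75613281/3336361 + 137936*√48722/24353) - 21375 = -71390329656/3336361 + 137936*√48722/24353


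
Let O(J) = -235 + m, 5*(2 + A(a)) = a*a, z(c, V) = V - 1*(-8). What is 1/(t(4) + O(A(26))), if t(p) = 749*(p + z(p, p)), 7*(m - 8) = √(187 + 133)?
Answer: 576093/6773125081 - 56*√5/6773125081 ≈ 8.5037e-5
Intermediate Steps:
z(c, V) = 8 + V (z(c, V) = V + 8 = 8 + V)
m = 8 + 8*√5/7 (m = 8 + √(187 + 133)/7 = 8 + √320/7 = 8 + (8*√5)/7 = 8 + 8*√5/7 ≈ 10.556)
A(a) = -2 + a²/5 (A(a) = -2 + (a*a)/5 = -2 + a²/5)
t(p) = 5992 + 1498*p (t(p) = 749*(p + (8 + p)) = 749*(8 + 2*p) = 5992 + 1498*p)
O(J) = -227 + 8*√5/7 (O(J) = -235 + (8 + 8*√5/7) = -227 + 8*√5/7)
1/(t(4) + O(A(26))) = 1/((5992 + 1498*4) + (-227 + 8*√5/7)) = 1/((5992 + 5992) + (-227 + 8*√5/7)) = 1/(11984 + (-227 + 8*√5/7)) = 1/(11757 + 8*√5/7)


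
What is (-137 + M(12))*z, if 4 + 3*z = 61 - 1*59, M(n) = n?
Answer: 250/3 ≈ 83.333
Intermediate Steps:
z = -⅔ (z = -4/3 + (61 - 1*59)/3 = -4/3 + (61 - 59)/3 = -4/3 + (⅓)*2 = -4/3 + ⅔ = -⅔ ≈ -0.66667)
(-137 + M(12))*z = (-137 + 12)*(-⅔) = -125*(-⅔) = 250/3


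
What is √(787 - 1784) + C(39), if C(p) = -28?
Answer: -28 + I*√997 ≈ -28.0 + 31.575*I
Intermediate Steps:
√(787 - 1784) + C(39) = √(787 - 1784) - 28 = √(-997) - 28 = I*√997 - 28 = -28 + I*√997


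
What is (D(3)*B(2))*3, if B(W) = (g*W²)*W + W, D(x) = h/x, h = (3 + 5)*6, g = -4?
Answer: -1440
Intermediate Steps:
h = 48 (h = 8*6 = 48)
D(x) = 48/x
B(W) = W - 4*W³ (B(W) = (-4*W²)*W + W = -4*W³ + W = W - 4*W³)
(D(3)*B(2))*3 = ((48/3)*(2 - 4*2³))*3 = ((48*(⅓))*(2 - 4*8))*3 = (16*(2 - 32))*3 = (16*(-30))*3 = -480*3 = -1440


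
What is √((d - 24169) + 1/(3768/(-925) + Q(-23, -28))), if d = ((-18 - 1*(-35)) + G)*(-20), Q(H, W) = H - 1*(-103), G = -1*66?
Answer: 9*I*√353026116914/35116 ≈ 152.28*I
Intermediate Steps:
G = -66
Q(H, W) = 103 + H (Q(H, W) = H + 103 = 103 + H)
d = 980 (d = ((-18 - 1*(-35)) - 66)*(-20) = ((-18 + 35) - 66)*(-20) = (17 - 66)*(-20) = -49*(-20) = 980)
√((d - 24169) + 1/(3768/(-925) + Q(-23, -28))) = √((980 - 24169) + 1/(3768/(-925) + (103 - 23))) = √(-23189 + 1/(3768*(-1/925) + 80)) = √(-23189 + 1/(-3768/925 + 80)) = √(-23189 + 1/(70232/925)) = √(-23189 + 925/70232) = √(-1628608923/70232) = 9*I*√353026116914/35116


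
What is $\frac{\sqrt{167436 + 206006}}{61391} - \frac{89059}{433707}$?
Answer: $- \frac{89059}{433707} + \frac{\sqrt{373442}}{61391} \approx -0.19539$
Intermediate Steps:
$\frac{\sqrt{167436 + 206006}}{61391} - \frac{89059}{433707} = \sqrt{373442} \cdot \frac{1}{61391} - \frac{89059}{433707} = \frac{\sqrt{373442}}{61391} - \frac{89059}{433707} = - \frac{89059}{433707} + \frac{\sqrt{373442}}{61391}$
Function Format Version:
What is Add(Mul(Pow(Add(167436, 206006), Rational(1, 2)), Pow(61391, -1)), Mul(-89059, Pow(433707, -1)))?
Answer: Add(Rational(-89059, 433707), Mul(Rational(1, 61391), Pow(373442, Rational(1, 2)))) ≈ -0.19539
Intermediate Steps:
Add(Mul(Pow(Add(167436, 206006), Rational(1, 2)), Pow(61391, -1)), Mul(-89059, Pow(433707, -1))) = Add(Mul(Pow(373442, Rational(1, 2)), Rational(1, 61391)), Mul(-89059, Rational(1, 433707))) = Add(Mul(Rational(1, 61391), Pow(373442, Rational(1, 2))), Rational(-89059, 433707)) = Add(Rational(-89059, 433707), Mul(Rational(1, 61391), Pow(373442, Rational(1, 2))))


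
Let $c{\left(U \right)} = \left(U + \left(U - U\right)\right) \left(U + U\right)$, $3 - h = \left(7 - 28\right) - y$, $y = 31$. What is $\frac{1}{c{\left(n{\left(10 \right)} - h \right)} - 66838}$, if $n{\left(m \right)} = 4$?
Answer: $- \frac{1}{61636} \approx -1.6224 \cdot 10^{-5}$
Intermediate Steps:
$h = 55$ ($h = 3 - \left(\left(7 - 28\right) - 31\right) = 3 - \left(-21 - 31\right) = 3 - -52 = 3 + 52 = 55$)
$c{\left(U \right)} = 2 U^{2}$ ($c{\left(U \right)} = \left(U + 0\right) 2 U = U 2 U = 2 U^{2}$)
$\frac{1}{c{\left(n{\left(10 \right)} - h \right)} - 66838} = \frac{1}{2 \left(4 - 55\right)^{2} - 66838} = \frac{1}{2 \left(-51\right)^{2} - 66838} = \frac{1}{2 \cdot 2601 - 66838} = \frac{1}{5202 - 66838} = \frac{1}{-61636} = - \frac{1}{61636}$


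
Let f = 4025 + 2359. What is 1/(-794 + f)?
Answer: 1/5590 ≈ 0.00017889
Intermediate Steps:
f = 6384
1/(-794 + f) = 1/(-794 + 6384) = 1/5590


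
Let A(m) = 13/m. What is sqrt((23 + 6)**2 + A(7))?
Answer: 10*sqrt(413)/7 ≈ 29.032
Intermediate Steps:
sqrt((23 + 6)**2 + A(7)) = sqrt((23 + 6)**2 + 13/7) = sqrt(29**2 + 13*(1/7)) = sqrt(841 + 13/7) = sqrt(5900/7) = 10*sqrt(413)/7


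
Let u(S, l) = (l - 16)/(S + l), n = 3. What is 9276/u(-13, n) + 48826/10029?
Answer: 930924778/130377 ≈ 7140.3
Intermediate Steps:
u(S, l) = (-16 + l)/(S + l)
9276/u(-13, n) + 48826/10029 = 9276/(((-16 + 3)/(-13 + 3))) + 48826/10029 = 9276/((-13/(-10))) + 48826*(1/10029) = 9276/((-1/10*(-13))) + 48826/10029 = 9276/(13/10) + 48826/10029 = 9276*(10/13) + 48826/10029 = 92760/13 + 48826/10029 = 930924778/130377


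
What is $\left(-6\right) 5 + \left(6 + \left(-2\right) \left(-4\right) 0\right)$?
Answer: $-24$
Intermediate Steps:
$\left(-6\right) 5 + \left(6 + \left(-2\right) \left(-4\right) 0\right) = -30 + \left(6 + 8 \cdot 0\right) = -30 + \left(6 + 0\right) = -30 + 6 = -24$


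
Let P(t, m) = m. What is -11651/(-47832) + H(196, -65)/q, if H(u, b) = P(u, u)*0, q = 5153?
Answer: 11651/47832 ≈ 0.24358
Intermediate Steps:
H(u, b) = 0 (H(u, b) = u*0 = 0)
-11651/(-47832) + H(196, -65)/q = -11651/(-47832) + 0/5153 = -11651*(-1/47832) + 0*(1/5153) = 11651/47832 + 0 = 11651/47832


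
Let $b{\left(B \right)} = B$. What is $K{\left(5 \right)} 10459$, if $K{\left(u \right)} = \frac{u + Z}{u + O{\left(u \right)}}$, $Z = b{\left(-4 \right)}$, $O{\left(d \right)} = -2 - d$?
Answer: $- \frac{10459}{2} \approx -5229.5$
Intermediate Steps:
$Z = -4$
$K{\left(u \right)} = 2 - \frac{u}{2}$ ($K{\left(u \right)} = \frac{u - 4}{u - \left(2 + u\right)} = \frac{-4 + u}{-2} = \left(-4 + u\right) \left(- \frac{1}{2}\right) = 2 - \frac{u}{2}$)
$K{\left(5 \right)} 10459 = \left(2 - \frac{5}{2}\right) 10459 = \left(- \frac{1}{2}\right) 10459 = - \frac{10459}{2}$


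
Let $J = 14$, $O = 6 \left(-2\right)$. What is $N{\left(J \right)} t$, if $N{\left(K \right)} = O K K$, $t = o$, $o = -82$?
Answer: $192864$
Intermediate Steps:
$O = -12$
$t = -82$
$N{\left(K \right)} = - 12 K^{2}$ ($N{\left(K \right)} = - 12 K K = - 12 K^{2}$)
$N{\left(J \right)} t = - 12 \cdot 14^{2} \left(-82\right) = \left(-12\right) 196 \left(-82\right) = \left(-2352\right) \left(-82\right) = 192864$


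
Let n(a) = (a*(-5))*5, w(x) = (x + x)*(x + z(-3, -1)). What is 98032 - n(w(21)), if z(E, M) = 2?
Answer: 122182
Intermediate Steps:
w(x) = 2*x*(2 + x) (w(x) = (x + x)*(x + 2) = (2*x)*(2 + x) = 2*x*(2 + x))
n(a) = -25*a (n(a) = -5*a*5 = -25*a)
98032 - n(w(21)) = 98032 - (-25)*2*21*(2 + 21) = 98032 - (-25)*2*21*23 = 98032 - (-25)*966 = 98032 - 1*(-24150) = 98032 + 24150 = 122182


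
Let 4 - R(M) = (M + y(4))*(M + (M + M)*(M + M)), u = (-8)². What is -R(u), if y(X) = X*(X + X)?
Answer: 1579004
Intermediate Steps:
u = 64
y(X) = 2*X² (y(X) = X*(2*X) = 2*X²)
R(M) = 4 - (32 + M)*(M + 4*M²) (R(M) = 4 - (M + 2*4²)*(M + (M + M)*(M + M)) = 4 - (M + 2*16)*(M + (2*M)*(2*M)) = 4 - (M + 32)*(M + 4*M²) = 4 - (32 + M)*(M + 4*M²))
-R(u) = -(4 - 129*64² - 32*64 - 4*64³) = -(4 - 129*4096 - 2048 - 4*262144) = -(4 - 528384 - 2048 - 1048576) = -1*(-1579004) = 1579004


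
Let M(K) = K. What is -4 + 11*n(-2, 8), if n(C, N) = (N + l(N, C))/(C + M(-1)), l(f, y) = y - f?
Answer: 10/3 ≈ 3.3333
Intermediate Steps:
n(C, N) = C/(-1 + C) (n(C, N) = (N + (C - N))/(C - 1) = C/(-1 + C))
-4 + 11*n(-2, 8) = -4 + 11*(-2/(-1 - 2)) = -4 + 11*(-2/(-3)) = -4 + 11*(-2*(-1/3)) = -4 + 11*(2/3) = -4 + 22/3 = 10/3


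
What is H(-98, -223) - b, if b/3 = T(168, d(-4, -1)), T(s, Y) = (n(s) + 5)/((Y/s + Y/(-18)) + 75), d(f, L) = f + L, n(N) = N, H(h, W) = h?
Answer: -3978226/37925 ≈ -104.90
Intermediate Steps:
d(f, L) = L + f
T(s, Y) = (5 + s)/(75 - Y/18 + Y/s) (T(s, Y) = (s + 5)/((Y/s + Y/(-18)) + 75) = (5 + s)/((Y/s + Y*(-1/18)) + 75) = (5 + s)/((Y/s - Y/18) + 75) = (5 + s)/((-Y/18 + Y/s) + 75) = (5 + s)/(75 - Y/18 + Y/s))
b = 261576/37925 (b = 3*(18*168*(5 + 168)/(18*(-1 - 4) + 1350*168 - 1*(-1 - 4)*168)) = 3*(18*168*173/(18*(-5) + 226800 - 1*(-5)*168)) = 3*(18*168*173/(-90 + 226800 + 840)) = 3*(18*168*173/227550) = 3*(18*168*(1/227550)*173) = 3*(87192/37925) = 261576/37925 ≈ 6.8972)
H(-98, -223) - b = -98 - 1*261576/37925 = -98 - 261576/37925 = -3978226/37925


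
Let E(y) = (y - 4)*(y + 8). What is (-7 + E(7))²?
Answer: 1444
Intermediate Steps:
E(y) = (-4 + y)*(8 + y)
(-7 + E(7))² = (-7 + (-32 + 7² + 4*7))² = (-7 + (-32 + 49 + 28))² = (-7 + 45)² = 38² = 1444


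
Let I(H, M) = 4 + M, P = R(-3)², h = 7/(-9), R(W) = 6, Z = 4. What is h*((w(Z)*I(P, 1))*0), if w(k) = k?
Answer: 0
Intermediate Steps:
h = -7/9 (h = 7*(-⅑) = -7/9 ≈ -0.77778)
P = 36 (P = 6² = 36)
h*((w(Z)*I(P, 1))*0) = -7*4*(4 + 1)*0/9 = -7*4*5*0/9 = -140*0/9 = -7/9*0 = 0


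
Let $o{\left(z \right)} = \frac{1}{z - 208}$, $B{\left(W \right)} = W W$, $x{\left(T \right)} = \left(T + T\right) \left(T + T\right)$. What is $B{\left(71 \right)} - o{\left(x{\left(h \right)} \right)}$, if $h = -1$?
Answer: $\frac{1028365}{204} \approx 5041.0$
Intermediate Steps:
$x{\left(T \right)} = 4 T^{2}$ ($x{\left(T \right)} = 2 T 2 T = 4 T^{2}$)
$B{\left(W \right)} = W^{2}$
$o{\left(z \right)} = \frac{1}{-208 + z}$
$B{\left(71 \right)} - o{\left(x{\left(h \right)} \right)} = 71^{2} - \frac{1}{-208 + 4 \left(-1\right)^{2}} = 5041 - \frac{1}{-208 + 4 \cdot 1} = 5041 - \frac{1}{-208 + 4} = 5041 - \frac{1}{-204} = 5041 - - \frac{1}{204} = 5041 + \frac{1}{204} = \frac{1028365}{204}$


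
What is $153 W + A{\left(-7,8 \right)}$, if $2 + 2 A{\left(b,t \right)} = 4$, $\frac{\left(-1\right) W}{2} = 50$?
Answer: $-15299$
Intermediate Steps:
$W = -100$ ($W = \left(-2\right) 50 = -100$)
$A{\left(b,t \right)} = 1$ ($A{\left(b,t \right)} = -1 + \frac{1}{2} \cdot 4 = -1 + 2 = 1$)
$153 W + A{\left(-7,8 \right)} = 153 \left(-100\right) + 1 = -15300 + 1 = -15299$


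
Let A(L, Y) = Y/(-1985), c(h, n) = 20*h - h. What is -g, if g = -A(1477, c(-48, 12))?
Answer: 912/1985 ≈ 0.45945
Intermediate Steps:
c(h, n) = 19*h
A(L, Y) = -Y/1985 (A(L, Y) = Y*(-1/1985) = -Y/1985)
g = -912/1985 (g = -(-1)*19*(-48)/1985 = -(-1)*(-912)/1985 = -1*912/1985 = -912/1985 ≈ -0.45945)
-g = -1*(-912/1985) = 912/1985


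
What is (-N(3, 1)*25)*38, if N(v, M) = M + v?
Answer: -3800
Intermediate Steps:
(-N(3, 1)*25)*38 = (-(1 + 3)*25)*38 = (-1*4*25)*38 = -4*25*38 = -100*38 = -3800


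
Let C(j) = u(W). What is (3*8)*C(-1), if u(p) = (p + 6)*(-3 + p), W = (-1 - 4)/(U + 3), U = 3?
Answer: -1426/3 ≈ -475.33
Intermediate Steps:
W = -⅚ (W = (-1 - 4)/(3 + 3) = -5/6 = -5*⅙ = -⅚ ≈ -0.83333)
u(p) = (-3 + p)*(6 + p) (u(p) = (6 + p)*(-3 + p) = (-3 + p)*(6 + p))
C(j) = -713/36 (C(j) = -18 + (-⅚)² + 3*(-⅚) = -18 + 25/36 - 5/2 = -713/36)
(3*8)*C(-1) = (3*8)*(-713/36) = 24*(-713/36) = -1426/3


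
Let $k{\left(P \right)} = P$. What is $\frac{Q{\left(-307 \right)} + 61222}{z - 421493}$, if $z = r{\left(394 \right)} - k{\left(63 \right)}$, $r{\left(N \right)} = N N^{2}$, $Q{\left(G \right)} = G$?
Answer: $\frac{60915}{60741428} \approx 0.0010029$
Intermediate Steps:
$r{\left(N \right)} = N^{3}$
$z = 61162921$ ($z = 394^{3} - 63 = 61162984 - 63 = 61162921$)
$\frac{Q{\left(-307 \right)} + 61222}{z - 421493} = \frac{-307 + 61222}{61162921 - 421493} = \frac{60915}{60741428}$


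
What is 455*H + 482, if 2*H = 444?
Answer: 101492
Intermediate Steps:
H = 222 (H = (½)*444 = 222)
455*H + 482 = 455*222 + 482 = 101010 + 482 = 101492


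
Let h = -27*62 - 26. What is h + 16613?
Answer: 14913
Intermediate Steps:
h = -1700 (h = -1674 - 26 = -1700)
h + 16613 = -1700 + 16613 = 14913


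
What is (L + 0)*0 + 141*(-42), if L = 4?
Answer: -5922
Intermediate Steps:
(L + 0)*0 + 141*(-42) = (4 + 0)*0 + 141*(-42) = 4*0 - 5922 = 0 - 5922 = -5922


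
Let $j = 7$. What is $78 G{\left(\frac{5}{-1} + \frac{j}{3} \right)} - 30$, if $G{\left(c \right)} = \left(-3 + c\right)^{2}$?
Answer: $\frac{7424}{3} \approx 2474.7$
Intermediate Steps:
$78 G{\left(\frac{5}{-1} + \frac{j}{3} \right)} - 30 = 78 \left(-3 + \left(\frac{5}{-1} + \frac{7}{3}\right)\right)^{2} - 30 = 78 \left(-3 + \left(5 \left(-1\right) + 7 \cdot \frac{1}{3}\right)\right)^{2} - 30 = 78 \left(-3 + \left(-5 + \frac{7}{3}\right)\right)^{2} - 30 = 78 \left(-3 - \frac{8}{3}\right)^{2} - 30 = 78 \left(- \frac{17}{3}\right)^{2} - 30 = 78 \cdot \frac{289}{9} - 30 = \frac{7514}{3} - 30 = \frac{7424}{3}$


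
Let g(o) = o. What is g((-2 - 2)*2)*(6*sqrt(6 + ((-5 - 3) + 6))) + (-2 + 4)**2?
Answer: -92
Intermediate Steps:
g((-2 - 2)*2)*(6*sqrt(6 + ((-5 - 3) + 6))) + (-2 + 4)**2 = ((-2 - 2)*2)*(6*sqrt(6 + ((-5 - 3) + 6))) + (-2 + 4)**2 = (-4*2)*(6*sqrt(6 + (-8 + 6))) + 2**2 = -48*sqrt(6 - 2) + 4 = -48*sqrt(4) + 4 = -48*2 + 4 = -8*12 + 4 = -96 + 4 = -92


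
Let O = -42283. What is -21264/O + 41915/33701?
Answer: 2488910009/1424979383 ≈ 1.7466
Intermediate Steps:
-21264/O + 41915/33701 = -21264/(-42283) + 41915/33701 = -21264*(-1/42283) + 41915*(1/33701) = 21264/42283 + 41915/33701 = 2488910009/1424979383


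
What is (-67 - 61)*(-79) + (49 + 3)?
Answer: 10164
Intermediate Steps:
(-67 - 61)*(-79) + (49 + 3) = -128*(-79) + 52 = 10112 + 52 = 10164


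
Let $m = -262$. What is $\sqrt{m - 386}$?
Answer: $18 i \sqrt{2} \approx 25.456 i$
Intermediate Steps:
$\sqrt{m - 386} = \sqrt{-262 - 386} = \sqrt{-648} = 18 i \sqrt{2}$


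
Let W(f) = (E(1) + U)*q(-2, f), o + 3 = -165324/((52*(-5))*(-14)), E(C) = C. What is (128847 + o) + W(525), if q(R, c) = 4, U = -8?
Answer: 117181229/910 ≈ 1.2877e+5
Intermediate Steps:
o = -44061/910 (o = -3 - 165324/((52*(-5))*(-14)) = -3 - 165324/((-260*(-14))) = -3 - 165324/3640 = -3 - 165324*1/3640 = -3 - 41331/910 = -44061/910 ≈ -48.419)
W(f) = -28 (W(f) = (1 - 8)*4 = -7*4 = -28)
(128847 + o) + W(525) = (128847 - 44061/910) - 28 = 117206709/910 - 28 = 117181229/910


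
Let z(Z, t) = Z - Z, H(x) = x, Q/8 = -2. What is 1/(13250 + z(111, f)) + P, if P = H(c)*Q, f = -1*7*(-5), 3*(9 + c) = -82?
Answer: 23108003/39750 ≈ 581.33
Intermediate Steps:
c = -109/3 (c = -9 + (⅓)*(-82) = -9 - 82/3 = -109/3 ≈ -36.333)
Q = -16 (Q = 8*(-2) = -16)
f = 35 (f = -7*(-5) = 35)
z(Z, t) = 0
P = 1744/3 (P = -109/3*(-16) = 1744/3 ≈ 581.33)
1/(13250 + z(111, f)) + P = 1/(13250 + 0) + 1744/3 = 1/13250 + 1744/3 = 23108003/39750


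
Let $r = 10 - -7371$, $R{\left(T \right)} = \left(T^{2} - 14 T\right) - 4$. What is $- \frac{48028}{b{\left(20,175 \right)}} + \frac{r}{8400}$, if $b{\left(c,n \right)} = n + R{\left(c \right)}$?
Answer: $- \frac{44587481}{271600} \approx -164.17$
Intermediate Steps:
$R{\left(T \right)} = -4 + T^{2} - 14 T$
$r = 7381$ ($r = 10 + 7371 = 7381$)
$b{\left(c,n \right)} = -4 + n + c^{2} - 14 c$ ($b{\left(c,n \right)} = n - \left(4 - c^{2} + 14 c\right) = -4 + n + c^{2} - 14 c$)
$- \frac{48028}{b{\left(20,175 \right)}} + \frac{r}{8400} = - \frac{48028}{-4 + 175 + 20^{2} - 280} + \frac{7381}{8400} = - \frac{48028}{-4 + 175 + 400 - 280} + 7381 \cdot \frac{1}{8400} = - \frac{48028}{291} + \frac{7381}{8400} = - \frac{44587481}{271600}$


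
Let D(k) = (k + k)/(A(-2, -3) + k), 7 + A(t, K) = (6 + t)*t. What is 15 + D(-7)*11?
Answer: 22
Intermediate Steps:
A(t, K) = -7 + t*(6 + t) (A(t, K) = -7 + (6 + t)*t = -7 + t*(6 + t))
D(k) = 2*k/(-15 + k) (D(k) = (k + k)/((-7 + (-2)**2 + 6*(-2)) + k) = (2*k)/((-7 + 4 - 12) + k) = (2*k)/(-15 + k) = 2*k/(-15 + k))
15 + D(-7)*11 = 15 + (2*(-7)/(-15 - 7))*11 = 15 + (2*(-7)/(-22))*11 = 15 + (2*(-7)*(-1/22))*11 = 15 + (7/11)*11 = 15 + 7 = 22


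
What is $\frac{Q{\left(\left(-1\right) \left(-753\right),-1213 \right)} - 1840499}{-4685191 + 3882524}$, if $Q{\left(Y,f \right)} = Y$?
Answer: $\frac{1839746}{802667} \approx 2.292$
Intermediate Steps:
$\frac{Q{\left(\left(-1\right) \left(-753\right),-1213 \right)} - 1840499}{-4685191 + 3882524} = \frac{\left(-1\right) \left(-753\right) - 1840499}{-4685191 + 3882524} = \frac{753 - 1840499}{-802667} = \left(-1839746\right) \left(- \frac{1}{802667}\right) = \frac{1839746}{802667}$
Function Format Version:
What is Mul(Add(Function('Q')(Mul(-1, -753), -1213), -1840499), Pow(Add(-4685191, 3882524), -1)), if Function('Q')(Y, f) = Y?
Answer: Rational(1839746, 802667) ≈ 2.2920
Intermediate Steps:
Mul(Add(Function('Q')(Mul(-1, -753), -1213), -1840499), Pow(Add(-4685191, 3882524), -1)) = Mul(Add(Mul(-1, -753), -1840499), Pow(Add(-4685191, 3882524), -1)) = Mul(Add(753, -1840499), Pow(-802667, -1)) = Mul(-1839746, Rational(-1, 802667)) = Rational(1839746, 802667)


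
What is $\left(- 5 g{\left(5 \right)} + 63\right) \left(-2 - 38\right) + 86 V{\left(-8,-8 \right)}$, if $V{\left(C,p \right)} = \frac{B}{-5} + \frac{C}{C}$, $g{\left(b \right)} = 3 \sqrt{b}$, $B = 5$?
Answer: $-2520 + 600 \sqrt{5} \approx -1178.4$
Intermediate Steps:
$V{\left(C,p \right)} = 0$ ($V{\left(C,p \right)} = \frac{5}{-5} + \frac{C}{C} = 5 \left(- \frac{1}{5}\right) + 1 = -1 + 1 = 0$)
$\left(- 5 g{\left(5 \right)} + 63\right) \left(-2 - 38\right) + 86 V{\left(-8,-8 \right)} = \left(- 5 \cdot 3 \sqrt{5} + 63\right) \left(-2 - 38\right) + 86 \cdot 0 = \left(- 15 \sqrt{5} + 63\right) \left(-40\right) + 0 = \left(63 - 15 \sqrt{5}\right) \left(-40\right) + 0 = \left(-2520 + 600 \sqrt{5}\right) + 0 = -2520 + 600 \sqrt{5}$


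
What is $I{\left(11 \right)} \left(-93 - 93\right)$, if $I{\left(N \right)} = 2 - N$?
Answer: $1674$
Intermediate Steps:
$I{\left(11 \right)} \left(-93 - 93\right) = \left(2 - 11\right) \left(-93 - 93\right) = \left(2 - 11\right) \left(-186\right) = \left(-9\right) \left(-186\right) = 1674$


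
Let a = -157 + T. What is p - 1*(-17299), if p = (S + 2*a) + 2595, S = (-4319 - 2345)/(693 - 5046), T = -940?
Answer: 77054764/4353 ≈ 17702.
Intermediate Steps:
S = 6664/4353 (S = -6664/(-4353) = -6664*(-1/4353) = 6664/4353 ≈ 1.5309)
a = -1097 (a = -157 - 940 = -1097)
p = 1752217/4353 (p = (6664/4353 + 2*(-1097)) + 2595 = (6664/4353 - 2194) + 2595 = -9543818/4353 + 2595 = 1752217/4353 ≈ 402.53)
p - 1*(-17299) = 1752217/4353 - 1*(-17299) = 1752217/4353 + 17299 = 77054764/4353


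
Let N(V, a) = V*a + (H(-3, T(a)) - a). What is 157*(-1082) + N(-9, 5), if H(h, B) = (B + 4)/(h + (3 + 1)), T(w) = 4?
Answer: -169916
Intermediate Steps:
H(h, B) = (4 + B)/(4 + h) (H(h, B) = (4 + B)/(h + 4) = (4 + B)/(4 + h))
N(V, a) = 8 - a + V*a (N(V, a) = V*a + ((4 + 4)/(4 - 3) - a) = V*a + (8/1 - a) = V*a + (1*8 - a) = V*a + (8 - a) = 8 - a + V*a)
157*(-1082) + N(-9, 5) = 157*(-1082) + (8 - 1*5 - 9*5) = -169874 + (8 - 5 - 45) = -169874 - 42 = -169916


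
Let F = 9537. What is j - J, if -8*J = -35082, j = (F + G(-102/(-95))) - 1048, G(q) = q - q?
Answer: 16415/4 ≈ 4103.8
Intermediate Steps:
G(q) = 0
j = 8489 (j = (9537 + 0) - 1048 = 9537 - 1048 = 8489)
J = 17541/4 (J = -⅛*(-35082) = 17541/4 ≈ 4385.3)
j - J = 8489 - 1*17541/4 = 8489 - 17541/4 = 16415/4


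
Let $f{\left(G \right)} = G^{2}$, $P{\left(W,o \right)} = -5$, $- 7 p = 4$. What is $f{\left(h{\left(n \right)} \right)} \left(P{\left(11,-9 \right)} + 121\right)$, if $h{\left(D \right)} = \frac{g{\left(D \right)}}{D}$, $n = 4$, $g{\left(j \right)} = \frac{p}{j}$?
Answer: $\frac{29}{196} \approx 0.14796$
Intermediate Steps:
$p = - \frac{4}{7}$ ($p = \left(- \frac{1}{7}\right) 4 = - \frac{4}{7} \approx -0.57143$)
$g{\left(j \right)} = - \frac{4}{7 j}$
$h{\left(D \right)} = - \frac{4}{7 D^{2}}$ ($h{\left(D \right)} = \frac{\left(- \frac{4}{7}\right) \frac{1}{D}}{D} = - \frac{4}{7 D^{2}}$)
$f{\left(h{\left(n \right)} \right)} \left(P{\left(11,-9 \right)} + 121\right) = \left(- \frac{4}{7 \cdot 16}\right)^{2} \left(-5 + 121\right) = \left(\left(- \frac{4}{7}\right) \frac{1}{16}\right)^{2} \cdot 116 = \left(- \frac{1}{28}\right)^{2} \cdot 116 = \frac{1}{784} \cdot 116 = \frac{29}{196}$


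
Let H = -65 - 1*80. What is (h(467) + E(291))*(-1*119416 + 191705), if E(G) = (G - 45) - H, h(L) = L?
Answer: 62023962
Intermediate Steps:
H = -145 (H = -65 - 80 = -145)
E(G) = 100 + G (E(G) = (G - 45) - 1*(-145) = (-45 + G) + 145 = 100 + G)
(h(467) + E(291))*(-1*119416 + 191705) = (467 + (100 + 291))*(-1*119416 + 191705) = (467 + 391)*(-119416 + 191705) = 858*72289 = 62023962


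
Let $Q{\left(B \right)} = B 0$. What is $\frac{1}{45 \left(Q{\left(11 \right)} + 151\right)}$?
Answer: $\frac{1}{6795} \approx 0.00014717$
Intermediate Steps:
$Q{\left(B \right)} = 0$
$\frac{1}{45 \left(Q{\left(11 \right)} + 151\right)} = \frac{1}{45 \left(0 + 151\right)} = \frac{1}{45 \cdot 151} = \frac{1}{6795}$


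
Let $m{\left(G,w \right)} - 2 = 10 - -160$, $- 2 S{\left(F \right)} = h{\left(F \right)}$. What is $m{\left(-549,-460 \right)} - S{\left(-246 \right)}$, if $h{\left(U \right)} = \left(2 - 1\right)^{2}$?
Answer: $\frac{345}{2} \approx 172.5$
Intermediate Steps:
$h{\left(U \right)} = 1$ ($h{\left(U \right)} = 1^{2} = 1$)
$S{\left(F \right)} = - \frac{1}{2}$ ($S{\left(F \right)} = \left(- \frac{1}{2}\right) 1 = - \frac{1}{2}$)
$m{\left(G,w \right)} = 172$ ($m{\left(G,w \right)} = 2 + \left(10 - -160\right) = 2 + \left(10 + 160\right) = 2 + 170 = 172$)
$m{\left(-549,-460 \right)} - S{\left(-246 \right)} = 172 - - \frac{1}{2} = 172 + \frac{1}{2} = \frac{345}{2}$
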